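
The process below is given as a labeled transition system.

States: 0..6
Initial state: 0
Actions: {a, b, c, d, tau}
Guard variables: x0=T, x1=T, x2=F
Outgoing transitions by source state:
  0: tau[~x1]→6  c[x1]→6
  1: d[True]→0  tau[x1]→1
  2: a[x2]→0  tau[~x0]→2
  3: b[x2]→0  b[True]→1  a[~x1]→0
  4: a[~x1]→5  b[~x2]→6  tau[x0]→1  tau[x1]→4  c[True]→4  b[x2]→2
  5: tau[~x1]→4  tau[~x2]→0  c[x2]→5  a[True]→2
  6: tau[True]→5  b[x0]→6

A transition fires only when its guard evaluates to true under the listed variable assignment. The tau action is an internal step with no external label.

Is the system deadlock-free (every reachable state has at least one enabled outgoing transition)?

Answer: DEADLOCK at state 2

Analysis:
R = {0,2,5,6}
  0: c→6  [deg 1]
  2: ∅  [no exit]
  5: a→2  tau→0  [deg 2]
  6: b→6  tau→5  [deg 2]
trace reaching 2: c·tau·a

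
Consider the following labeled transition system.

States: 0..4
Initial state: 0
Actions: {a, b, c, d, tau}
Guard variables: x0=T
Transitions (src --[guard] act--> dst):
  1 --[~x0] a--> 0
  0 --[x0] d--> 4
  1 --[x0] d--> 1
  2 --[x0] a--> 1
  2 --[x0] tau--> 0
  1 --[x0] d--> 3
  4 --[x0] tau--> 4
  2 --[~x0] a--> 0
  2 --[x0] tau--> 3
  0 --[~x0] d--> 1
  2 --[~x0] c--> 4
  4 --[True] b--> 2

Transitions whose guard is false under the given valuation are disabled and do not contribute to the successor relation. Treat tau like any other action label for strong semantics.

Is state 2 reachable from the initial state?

Answer: REACHABLE

Analysis:
8 transition(s) survive guard evaluation.
L0 = {0}
L1 = {4}  total {0,4}
L2 = {2}  total {0,2,4}
L3 = {1,3}  total {0,1,2,3,4}
Reachable = {0,1,2,3,4}
trace reaching 2: d·b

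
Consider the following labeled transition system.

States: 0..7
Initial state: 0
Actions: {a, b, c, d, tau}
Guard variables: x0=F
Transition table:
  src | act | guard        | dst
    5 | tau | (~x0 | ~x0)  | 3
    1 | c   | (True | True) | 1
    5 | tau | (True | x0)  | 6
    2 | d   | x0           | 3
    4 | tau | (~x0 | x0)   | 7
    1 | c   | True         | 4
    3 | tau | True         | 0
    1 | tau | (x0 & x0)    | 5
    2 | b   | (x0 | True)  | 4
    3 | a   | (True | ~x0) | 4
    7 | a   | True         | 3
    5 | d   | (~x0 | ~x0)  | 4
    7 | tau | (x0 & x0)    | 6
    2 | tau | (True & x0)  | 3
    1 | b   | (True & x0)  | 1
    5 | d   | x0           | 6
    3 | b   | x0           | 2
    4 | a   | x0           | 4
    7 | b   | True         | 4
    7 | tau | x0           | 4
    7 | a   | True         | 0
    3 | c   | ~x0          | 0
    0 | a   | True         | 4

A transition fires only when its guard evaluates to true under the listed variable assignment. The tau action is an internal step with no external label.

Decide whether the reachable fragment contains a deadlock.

Reachable = {0,3,4,7}
  0: a→4  [1 exit(s)]
  3: a→4  c→0  tau→0  [3 exit(s)]
  4: tau→7  [1 exit(s)]
  7: a→0  a→3  b→4  [3 exit(s)]

Answer: DEADLOCK-FREE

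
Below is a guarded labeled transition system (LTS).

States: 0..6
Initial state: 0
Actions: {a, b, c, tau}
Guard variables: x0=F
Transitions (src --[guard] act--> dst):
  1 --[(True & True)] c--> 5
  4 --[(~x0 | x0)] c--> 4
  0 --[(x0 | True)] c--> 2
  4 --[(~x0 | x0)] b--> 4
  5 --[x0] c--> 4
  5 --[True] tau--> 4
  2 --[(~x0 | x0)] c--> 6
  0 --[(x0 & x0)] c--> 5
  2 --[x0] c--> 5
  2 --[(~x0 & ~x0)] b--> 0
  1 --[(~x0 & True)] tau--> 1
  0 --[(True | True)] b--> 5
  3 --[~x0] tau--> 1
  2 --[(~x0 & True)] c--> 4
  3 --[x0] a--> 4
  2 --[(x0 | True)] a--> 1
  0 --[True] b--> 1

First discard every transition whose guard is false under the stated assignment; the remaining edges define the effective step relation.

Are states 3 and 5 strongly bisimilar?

Bisimulation quotient by refinement:
  P[0] = {{0,1,2,3,4,5,6}}
  P[1] = {{0,4},{1},{2},{3,5},{6}}
  P[2] = {{0},{1},{2},{3},{4},{5},{6}}
7 equivalence class(es) (converged in 3)
[3]={3}  [5]={5}

Answer: NOT BISIMILAR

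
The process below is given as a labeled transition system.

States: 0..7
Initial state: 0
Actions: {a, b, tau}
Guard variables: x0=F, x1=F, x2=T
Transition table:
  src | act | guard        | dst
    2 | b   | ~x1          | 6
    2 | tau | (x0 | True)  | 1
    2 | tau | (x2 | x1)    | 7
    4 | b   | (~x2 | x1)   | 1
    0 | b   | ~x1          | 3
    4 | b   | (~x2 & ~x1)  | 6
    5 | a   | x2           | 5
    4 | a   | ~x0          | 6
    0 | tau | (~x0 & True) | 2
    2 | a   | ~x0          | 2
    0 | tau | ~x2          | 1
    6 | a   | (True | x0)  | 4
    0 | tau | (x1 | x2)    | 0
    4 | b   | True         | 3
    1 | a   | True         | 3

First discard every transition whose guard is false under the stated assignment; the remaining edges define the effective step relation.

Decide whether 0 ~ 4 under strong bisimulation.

Answer: NOT BISIMILAR

Working:
Compute ~ classes (split until stable):
  round 0: {{0,1,2,3,4,5,6,7}}
  round 1: {{0},{1,5,6},{2},{3,7},{4}}
  round 2: {{0},{1},{2},{3,7},{4},{5},{6}}
Fixed point at round 3; 7 class(es).
[0]={0}  [4]={4}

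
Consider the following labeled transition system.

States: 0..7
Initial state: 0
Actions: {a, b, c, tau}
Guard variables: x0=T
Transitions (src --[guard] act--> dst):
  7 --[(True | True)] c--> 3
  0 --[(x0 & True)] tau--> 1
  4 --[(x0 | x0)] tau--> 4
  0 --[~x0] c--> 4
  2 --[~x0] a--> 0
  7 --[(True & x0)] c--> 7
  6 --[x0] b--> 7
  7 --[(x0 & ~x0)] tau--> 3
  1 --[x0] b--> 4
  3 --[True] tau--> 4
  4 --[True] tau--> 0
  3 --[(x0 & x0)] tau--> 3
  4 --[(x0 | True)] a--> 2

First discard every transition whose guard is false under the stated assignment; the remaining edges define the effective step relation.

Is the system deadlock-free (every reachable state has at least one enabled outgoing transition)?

Answer: DEADLOCK at state 2

Working:
Reach set: {0,1,2,4}
  0: tau→1  [1 exit(s)]
  1: b→4  [1 exit(s)]
  2: ∅  [STUCK]
  4: a→2  tau→0  tau→4  [3 exit(s)]
Path to 2: tau·b·a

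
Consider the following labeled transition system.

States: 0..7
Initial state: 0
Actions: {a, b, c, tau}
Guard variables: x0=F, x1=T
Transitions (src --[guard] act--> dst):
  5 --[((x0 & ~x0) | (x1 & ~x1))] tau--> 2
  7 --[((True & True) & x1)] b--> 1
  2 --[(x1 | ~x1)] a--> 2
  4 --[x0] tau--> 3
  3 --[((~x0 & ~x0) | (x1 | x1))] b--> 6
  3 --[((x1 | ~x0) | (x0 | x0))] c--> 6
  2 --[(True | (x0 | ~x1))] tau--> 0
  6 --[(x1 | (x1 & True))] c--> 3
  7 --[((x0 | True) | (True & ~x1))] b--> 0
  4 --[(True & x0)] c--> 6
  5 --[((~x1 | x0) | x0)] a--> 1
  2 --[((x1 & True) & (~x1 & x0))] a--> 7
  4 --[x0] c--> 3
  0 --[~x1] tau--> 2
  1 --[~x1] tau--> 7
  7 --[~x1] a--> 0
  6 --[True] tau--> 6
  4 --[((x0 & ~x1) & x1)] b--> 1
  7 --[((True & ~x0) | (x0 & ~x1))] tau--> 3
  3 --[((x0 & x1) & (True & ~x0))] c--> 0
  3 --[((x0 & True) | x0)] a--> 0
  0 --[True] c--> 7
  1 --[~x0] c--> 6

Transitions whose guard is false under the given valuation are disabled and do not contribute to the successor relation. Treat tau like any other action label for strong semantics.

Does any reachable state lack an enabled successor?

R = {0,1,3,6,7}
  0: c→7  [1 exit(s)]
  1: c→6  [1 exit(s)]
  3: b→6  c→6  [2 exit(s)]
  6: c→3  tau→6  [2 exit(s)]
  7: b→0  b→1  tau→3  [3 exit(s)]

Answer: DEADLOCK-FREE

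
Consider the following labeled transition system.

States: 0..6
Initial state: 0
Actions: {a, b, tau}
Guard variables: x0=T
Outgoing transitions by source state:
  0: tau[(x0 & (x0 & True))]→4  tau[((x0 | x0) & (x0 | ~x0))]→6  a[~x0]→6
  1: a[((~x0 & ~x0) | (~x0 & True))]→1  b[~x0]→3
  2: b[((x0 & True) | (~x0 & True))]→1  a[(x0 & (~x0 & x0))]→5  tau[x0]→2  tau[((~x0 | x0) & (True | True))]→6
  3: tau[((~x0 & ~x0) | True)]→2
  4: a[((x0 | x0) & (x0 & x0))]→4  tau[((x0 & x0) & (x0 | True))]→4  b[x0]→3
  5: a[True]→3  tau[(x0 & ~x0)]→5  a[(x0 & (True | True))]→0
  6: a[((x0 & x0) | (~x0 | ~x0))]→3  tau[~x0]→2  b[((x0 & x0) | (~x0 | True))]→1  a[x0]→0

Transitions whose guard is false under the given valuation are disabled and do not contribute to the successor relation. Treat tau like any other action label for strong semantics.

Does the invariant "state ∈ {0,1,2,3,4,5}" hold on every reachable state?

Answer: INVARIANT VIOLATED at state 6

Trace:
Safe = {0,1,2,3,4,5}
Reach set: {0,1,2,3,4,6}
  0: safe
  1: safe
  2: safe
  3: safe
  4: safe
  6: ✗ unsafe
reach 6 via tau — violates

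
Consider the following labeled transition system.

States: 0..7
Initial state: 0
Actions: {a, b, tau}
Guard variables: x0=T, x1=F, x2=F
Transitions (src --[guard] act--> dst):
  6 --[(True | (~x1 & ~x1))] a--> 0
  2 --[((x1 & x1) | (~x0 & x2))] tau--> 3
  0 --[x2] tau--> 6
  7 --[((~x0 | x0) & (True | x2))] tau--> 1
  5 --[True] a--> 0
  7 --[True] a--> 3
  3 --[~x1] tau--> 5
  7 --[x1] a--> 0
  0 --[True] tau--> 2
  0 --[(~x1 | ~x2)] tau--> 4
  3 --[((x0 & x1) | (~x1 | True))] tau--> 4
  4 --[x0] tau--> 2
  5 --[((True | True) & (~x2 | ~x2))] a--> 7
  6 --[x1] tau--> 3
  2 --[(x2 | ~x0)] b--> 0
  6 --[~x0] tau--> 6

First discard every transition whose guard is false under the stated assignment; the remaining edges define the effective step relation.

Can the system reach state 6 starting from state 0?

Answer: UNREACHABLE

Working:
Guard filter leaves 10 enabled edge(s).
L0 = {0}
L1 = {2,4}  cumulative {0,2,4}
Reachable = {0,2,4}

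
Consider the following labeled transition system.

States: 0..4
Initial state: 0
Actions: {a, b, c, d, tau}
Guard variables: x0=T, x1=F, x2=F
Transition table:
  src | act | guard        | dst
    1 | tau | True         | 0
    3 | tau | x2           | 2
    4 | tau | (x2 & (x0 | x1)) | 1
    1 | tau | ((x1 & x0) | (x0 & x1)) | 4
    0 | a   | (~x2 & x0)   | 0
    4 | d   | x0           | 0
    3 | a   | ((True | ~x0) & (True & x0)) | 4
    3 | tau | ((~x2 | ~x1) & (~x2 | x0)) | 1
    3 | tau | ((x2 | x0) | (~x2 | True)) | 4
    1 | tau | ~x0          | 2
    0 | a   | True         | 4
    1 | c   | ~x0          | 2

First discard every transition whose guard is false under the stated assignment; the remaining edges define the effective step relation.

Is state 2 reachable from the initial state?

After dropping false guards: 7 live edges.
depth 0: {0}
depth 1: {4}  now seen {0,4}
R = {0,4}

Answer: UNREACHABLE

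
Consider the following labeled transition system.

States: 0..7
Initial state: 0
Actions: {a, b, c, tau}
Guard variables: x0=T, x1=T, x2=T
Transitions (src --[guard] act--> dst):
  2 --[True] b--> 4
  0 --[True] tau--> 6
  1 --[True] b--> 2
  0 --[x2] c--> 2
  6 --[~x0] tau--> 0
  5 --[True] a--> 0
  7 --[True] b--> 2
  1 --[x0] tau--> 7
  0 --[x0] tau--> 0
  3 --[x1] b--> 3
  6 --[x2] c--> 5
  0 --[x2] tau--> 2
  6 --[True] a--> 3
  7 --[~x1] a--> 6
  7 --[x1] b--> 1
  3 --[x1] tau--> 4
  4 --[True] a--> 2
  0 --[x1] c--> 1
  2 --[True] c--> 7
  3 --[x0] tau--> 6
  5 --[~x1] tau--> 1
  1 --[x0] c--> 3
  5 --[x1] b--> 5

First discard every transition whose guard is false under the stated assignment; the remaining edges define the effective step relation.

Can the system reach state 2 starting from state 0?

Answer: REACHABLE

Trace:
20 transition(s) survive guard evaluation.
Layer 0: {0}
Layer 1: {1,2,6}  now seen {0,1,2,6}
Layer 2: {3,4,5,7}  now seen {0,1,2,3,4,5,6,7}
R = {0,1,2,3,4,5,6,7}
witness 2: tau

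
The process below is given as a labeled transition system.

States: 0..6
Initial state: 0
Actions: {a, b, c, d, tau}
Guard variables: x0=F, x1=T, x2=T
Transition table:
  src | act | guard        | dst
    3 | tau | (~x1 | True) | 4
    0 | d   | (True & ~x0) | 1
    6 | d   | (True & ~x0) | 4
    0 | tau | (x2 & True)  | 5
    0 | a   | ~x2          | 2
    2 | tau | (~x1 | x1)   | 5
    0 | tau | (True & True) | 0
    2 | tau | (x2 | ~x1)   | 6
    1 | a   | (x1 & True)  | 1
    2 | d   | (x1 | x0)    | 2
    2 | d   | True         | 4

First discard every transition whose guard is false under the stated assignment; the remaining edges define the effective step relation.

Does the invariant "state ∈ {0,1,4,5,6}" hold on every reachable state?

Safe = {0,1,4,5,6}
Reach set: {0,1,5}
  0: safe
  1: safe
  5: safe

Answer: INVARIANT HOLDS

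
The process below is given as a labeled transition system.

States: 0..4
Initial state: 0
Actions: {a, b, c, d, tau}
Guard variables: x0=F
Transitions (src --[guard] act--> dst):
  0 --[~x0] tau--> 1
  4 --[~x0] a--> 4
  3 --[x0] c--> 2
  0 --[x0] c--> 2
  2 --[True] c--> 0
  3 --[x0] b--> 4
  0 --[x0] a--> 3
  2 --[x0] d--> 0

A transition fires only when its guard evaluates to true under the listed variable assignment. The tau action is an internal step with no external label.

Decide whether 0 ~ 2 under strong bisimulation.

Answer: NOT BISIMILAR

Trace:
Refine partition for ~:
  P[0] = {{0,1,2,3,4}}
  P[1] = {{0},{1,3},{2},{4}}
stable after 2 split(s): 4 block(s)
[0]={0}  [2]={2}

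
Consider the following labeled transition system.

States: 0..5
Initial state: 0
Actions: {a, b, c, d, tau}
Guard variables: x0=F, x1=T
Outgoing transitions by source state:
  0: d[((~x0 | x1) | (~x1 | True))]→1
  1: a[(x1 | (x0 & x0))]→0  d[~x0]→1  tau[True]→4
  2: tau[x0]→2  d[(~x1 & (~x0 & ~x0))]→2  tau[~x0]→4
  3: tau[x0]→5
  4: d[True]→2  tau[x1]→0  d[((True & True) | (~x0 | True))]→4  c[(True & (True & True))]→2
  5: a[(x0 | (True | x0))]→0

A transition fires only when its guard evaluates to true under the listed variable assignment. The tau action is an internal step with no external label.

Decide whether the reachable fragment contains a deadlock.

Reachable = {0,1,2,4}
  0: d→1  [1 out]
  1: a→0  d→1  tau→4  [3 out]
  2: tau→4  [1 out]
  4: c→2  d→2  d→4  tau→0  [4 out]

Answer: DEADLOCK-FREE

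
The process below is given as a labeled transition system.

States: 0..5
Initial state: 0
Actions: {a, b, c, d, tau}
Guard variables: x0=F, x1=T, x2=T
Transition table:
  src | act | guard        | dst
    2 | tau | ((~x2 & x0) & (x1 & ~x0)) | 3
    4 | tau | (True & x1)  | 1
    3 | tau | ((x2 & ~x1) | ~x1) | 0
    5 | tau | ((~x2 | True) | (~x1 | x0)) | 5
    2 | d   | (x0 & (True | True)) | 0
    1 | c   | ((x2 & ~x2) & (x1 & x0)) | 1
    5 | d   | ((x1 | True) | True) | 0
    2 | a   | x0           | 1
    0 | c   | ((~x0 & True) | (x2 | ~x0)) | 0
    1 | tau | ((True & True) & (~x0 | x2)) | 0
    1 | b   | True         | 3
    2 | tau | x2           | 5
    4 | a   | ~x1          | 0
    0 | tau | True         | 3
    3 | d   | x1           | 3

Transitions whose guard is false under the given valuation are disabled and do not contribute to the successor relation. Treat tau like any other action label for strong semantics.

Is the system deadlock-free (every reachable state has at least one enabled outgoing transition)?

R = {0,3}
  0: c→0  tau→3  [2 out]
  3: d→3  [1 out]

Answer: DEADLOCK-FREE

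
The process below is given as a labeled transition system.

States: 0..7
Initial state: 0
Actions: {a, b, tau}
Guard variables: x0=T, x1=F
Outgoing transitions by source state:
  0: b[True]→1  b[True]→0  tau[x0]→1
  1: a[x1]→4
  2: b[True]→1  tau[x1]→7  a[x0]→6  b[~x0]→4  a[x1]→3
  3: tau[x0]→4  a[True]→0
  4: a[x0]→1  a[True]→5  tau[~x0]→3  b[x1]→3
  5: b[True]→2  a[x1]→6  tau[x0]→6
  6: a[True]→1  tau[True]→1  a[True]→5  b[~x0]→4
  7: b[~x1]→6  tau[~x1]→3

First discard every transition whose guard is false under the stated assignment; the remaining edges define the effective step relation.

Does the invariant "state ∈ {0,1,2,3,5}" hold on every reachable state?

Answer: INVARIANT HOLDS

Analysis:
Safe = {0,1,2,3,5}
R = {0,1}
  0: safe
  1: safe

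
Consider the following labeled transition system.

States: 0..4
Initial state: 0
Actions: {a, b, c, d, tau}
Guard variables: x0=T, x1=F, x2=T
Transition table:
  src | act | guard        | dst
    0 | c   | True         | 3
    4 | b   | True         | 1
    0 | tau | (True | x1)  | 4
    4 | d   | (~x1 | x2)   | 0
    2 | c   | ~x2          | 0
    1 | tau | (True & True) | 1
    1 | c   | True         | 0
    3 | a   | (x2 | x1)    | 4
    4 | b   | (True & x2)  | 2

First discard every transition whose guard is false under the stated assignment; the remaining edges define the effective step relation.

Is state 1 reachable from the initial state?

Answer: REACHABLE

Working:
8 transition(s) survive guard evaluation.
L0 = {0}
L1 = {3,4}  now seen {0,3,4}
L2 = {1,2}  now seen {0,1,2,3,4}
R = {0,1,2,3,4}
Path to 1: tau·b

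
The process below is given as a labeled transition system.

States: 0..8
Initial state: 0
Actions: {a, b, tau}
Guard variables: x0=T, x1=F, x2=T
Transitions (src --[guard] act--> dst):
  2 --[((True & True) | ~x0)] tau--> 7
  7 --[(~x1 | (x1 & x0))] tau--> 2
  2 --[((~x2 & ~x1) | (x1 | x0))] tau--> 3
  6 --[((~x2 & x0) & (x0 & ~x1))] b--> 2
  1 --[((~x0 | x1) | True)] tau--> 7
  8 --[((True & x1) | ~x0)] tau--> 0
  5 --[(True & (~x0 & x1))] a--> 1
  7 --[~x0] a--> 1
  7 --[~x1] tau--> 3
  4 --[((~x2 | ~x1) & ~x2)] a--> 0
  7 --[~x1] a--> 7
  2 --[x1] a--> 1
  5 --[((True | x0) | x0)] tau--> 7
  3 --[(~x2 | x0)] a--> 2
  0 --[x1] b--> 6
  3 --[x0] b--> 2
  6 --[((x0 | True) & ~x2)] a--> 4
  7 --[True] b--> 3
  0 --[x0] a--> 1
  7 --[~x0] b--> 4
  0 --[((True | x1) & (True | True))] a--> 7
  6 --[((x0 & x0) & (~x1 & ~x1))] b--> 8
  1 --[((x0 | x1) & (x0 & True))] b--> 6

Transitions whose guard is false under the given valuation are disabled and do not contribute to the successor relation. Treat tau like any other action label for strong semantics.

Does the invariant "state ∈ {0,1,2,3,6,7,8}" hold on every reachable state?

Safe = {0,1,2,3,6,7,8}
Reach set: {0,1,2,3,6,7,8}
  0: safe
  1: safe
  2: safe
  3: safe
  6: safe
  7: safe
  8: safe

Answer: INVARIANT HOLDS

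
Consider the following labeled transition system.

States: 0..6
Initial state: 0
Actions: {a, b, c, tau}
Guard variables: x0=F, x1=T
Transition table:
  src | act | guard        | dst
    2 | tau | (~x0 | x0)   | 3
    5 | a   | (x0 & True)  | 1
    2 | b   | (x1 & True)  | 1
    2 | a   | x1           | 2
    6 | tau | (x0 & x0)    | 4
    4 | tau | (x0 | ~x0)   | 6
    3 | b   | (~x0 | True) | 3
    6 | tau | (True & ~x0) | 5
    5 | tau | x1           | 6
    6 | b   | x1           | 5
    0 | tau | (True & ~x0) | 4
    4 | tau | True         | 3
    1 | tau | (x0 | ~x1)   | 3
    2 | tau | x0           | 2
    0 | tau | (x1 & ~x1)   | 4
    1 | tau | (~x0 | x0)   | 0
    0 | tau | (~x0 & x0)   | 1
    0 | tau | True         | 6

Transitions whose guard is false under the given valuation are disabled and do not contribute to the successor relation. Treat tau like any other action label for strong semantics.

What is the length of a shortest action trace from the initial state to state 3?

Answer: 2

Analysis:
Layered search for 3:
  L0 = {0}
  L1 = {4,6}
  L2 = {3,5}
3 enters at depth 2; path tau·tau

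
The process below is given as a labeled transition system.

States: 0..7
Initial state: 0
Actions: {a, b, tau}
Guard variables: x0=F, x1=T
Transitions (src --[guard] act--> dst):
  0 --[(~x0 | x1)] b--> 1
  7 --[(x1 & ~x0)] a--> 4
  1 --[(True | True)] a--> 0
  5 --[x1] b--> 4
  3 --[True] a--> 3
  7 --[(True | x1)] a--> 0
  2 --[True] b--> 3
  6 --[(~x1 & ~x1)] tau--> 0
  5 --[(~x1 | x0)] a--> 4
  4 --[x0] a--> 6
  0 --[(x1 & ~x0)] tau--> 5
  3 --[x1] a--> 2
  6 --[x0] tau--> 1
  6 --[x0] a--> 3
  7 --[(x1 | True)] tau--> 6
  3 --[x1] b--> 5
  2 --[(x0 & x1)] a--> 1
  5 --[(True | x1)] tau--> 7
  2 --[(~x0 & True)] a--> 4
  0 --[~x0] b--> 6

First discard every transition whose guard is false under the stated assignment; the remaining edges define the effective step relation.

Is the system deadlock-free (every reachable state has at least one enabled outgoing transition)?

Reach set: {0,1,4,5,6,7}
  0: b→1  b→6  tau→5  [deg 3]
  1: a→0  [deg 1]
  4: ∅  [no exit]
  5: b→4  tau→7  [deg 2]
  6: ∅  [no exit]
  7: a→0  a→4  tau→6  [deg 3]
trace reaching 4: tau·b

Answer: DEADLOCK at state 4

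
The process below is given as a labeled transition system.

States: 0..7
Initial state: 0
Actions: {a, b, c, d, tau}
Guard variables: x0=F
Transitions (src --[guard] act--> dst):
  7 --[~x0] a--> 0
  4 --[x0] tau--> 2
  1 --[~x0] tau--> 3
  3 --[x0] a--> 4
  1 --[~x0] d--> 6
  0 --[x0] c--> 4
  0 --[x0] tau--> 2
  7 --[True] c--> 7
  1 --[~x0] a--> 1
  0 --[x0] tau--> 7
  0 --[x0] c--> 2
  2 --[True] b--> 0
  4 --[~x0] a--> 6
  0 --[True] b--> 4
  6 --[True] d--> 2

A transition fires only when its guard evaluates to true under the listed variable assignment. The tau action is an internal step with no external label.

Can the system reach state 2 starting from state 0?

Guard filter leaves 9 enabled edge(s).
L0 = {0}
L1 = {4}  now seen {0,4}
L2 = {6}  now seen {0,4,6}
L3 = {2}  now seen {0,2,4,6}
Reach set: {0,2,4,6}
witness 2: b·a·d

Answer: REACHABLE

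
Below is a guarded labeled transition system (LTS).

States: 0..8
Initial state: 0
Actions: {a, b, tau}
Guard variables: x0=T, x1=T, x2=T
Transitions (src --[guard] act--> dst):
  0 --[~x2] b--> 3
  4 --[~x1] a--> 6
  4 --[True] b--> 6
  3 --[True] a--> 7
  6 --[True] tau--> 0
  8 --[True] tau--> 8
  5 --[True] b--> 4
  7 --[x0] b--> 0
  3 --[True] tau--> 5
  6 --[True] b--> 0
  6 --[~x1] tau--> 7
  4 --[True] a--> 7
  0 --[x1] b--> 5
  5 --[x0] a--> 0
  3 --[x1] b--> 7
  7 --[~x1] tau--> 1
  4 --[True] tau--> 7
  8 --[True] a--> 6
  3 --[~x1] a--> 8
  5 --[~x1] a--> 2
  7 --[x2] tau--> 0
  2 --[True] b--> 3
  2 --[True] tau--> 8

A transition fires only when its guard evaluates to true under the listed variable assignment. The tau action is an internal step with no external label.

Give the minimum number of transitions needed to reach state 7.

Layered search for 7:
  L0 = {0}
  L1 = {5}
  L2 = {4}
  L3 = {6,7}
depth(7)=3, e.g. b·b·a

Answer: 3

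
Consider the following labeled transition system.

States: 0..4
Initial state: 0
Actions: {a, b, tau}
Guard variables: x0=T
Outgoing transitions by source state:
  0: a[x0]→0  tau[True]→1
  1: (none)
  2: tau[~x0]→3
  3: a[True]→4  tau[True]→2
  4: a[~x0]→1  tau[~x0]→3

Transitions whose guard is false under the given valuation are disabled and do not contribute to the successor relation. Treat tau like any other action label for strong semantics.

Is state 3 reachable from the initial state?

Answer: UNREACHABLE

Trace:
After dropping false guards: 4 live edges.
L0 = {0}
L1 = {1}  cumulative {0,1}
Reach set: {0,1}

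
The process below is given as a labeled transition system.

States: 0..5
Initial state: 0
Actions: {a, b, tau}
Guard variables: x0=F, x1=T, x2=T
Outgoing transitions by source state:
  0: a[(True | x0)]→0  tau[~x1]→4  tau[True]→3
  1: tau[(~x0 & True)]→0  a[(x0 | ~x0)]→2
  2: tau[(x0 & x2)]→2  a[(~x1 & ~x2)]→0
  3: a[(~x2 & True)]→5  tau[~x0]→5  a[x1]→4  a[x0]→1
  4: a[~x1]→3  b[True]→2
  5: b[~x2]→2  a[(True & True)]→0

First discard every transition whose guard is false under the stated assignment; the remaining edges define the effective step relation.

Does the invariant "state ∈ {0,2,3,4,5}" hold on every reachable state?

Answer: INVARIANT HOLDS

Analysis:
Safe = {0,2,3,4,5}
R = {0,2,3,4,5}
  0: ok
  2: ok
  3: ok
  4: ok
  5: ok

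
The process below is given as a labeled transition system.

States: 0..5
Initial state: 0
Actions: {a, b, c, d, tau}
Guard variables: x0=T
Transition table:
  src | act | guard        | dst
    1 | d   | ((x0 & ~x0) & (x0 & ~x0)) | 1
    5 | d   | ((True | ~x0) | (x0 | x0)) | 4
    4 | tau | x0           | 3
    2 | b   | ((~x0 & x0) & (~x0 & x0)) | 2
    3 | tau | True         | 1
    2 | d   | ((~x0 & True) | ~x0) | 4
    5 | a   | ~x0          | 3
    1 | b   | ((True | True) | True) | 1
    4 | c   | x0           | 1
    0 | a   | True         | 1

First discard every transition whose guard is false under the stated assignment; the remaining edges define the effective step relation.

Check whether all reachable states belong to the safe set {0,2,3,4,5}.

Answer: INVARIANT VIOLATED at state 1

Trace:
Inv-set: {0,2,3,4,5}
Reachable = {0,1}
  0: safe
  1: outside
witness against invariant: a → 1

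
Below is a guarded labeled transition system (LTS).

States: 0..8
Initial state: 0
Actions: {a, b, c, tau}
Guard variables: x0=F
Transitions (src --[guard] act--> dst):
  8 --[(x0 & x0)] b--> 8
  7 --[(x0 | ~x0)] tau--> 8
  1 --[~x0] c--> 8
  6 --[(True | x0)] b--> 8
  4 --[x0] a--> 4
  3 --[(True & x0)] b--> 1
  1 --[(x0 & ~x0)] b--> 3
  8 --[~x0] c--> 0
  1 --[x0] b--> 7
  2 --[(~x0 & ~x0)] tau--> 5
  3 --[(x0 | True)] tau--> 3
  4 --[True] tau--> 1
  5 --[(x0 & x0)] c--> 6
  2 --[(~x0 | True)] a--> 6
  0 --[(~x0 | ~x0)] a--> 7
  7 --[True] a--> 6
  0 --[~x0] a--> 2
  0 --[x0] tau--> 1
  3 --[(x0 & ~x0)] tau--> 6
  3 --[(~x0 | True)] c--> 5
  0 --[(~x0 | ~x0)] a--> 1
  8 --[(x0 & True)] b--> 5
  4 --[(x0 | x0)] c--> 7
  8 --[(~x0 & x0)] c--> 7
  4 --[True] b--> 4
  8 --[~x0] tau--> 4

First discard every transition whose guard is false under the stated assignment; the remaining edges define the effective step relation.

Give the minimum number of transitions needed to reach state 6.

Answer: 2

Trace:
Layered search for 6:
  depth 0: {0}
  depth 1: {1,2,7}
  depth 2: {5,6,8}
6 enters at depth 2; path a·a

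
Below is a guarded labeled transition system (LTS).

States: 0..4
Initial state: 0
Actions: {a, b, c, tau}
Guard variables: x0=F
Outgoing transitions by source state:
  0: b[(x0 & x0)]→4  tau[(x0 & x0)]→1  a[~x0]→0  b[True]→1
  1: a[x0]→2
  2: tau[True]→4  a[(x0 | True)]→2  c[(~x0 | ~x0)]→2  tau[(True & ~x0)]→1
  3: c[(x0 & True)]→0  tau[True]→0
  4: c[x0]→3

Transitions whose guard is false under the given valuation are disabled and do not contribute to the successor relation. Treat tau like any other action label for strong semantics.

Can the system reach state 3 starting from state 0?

Guard filter leaves 7 enabled edge(s).
depth 0: {0}
depth 1: {1}  total {0,1}
R = {0,1}

Answer: UNREACHABLE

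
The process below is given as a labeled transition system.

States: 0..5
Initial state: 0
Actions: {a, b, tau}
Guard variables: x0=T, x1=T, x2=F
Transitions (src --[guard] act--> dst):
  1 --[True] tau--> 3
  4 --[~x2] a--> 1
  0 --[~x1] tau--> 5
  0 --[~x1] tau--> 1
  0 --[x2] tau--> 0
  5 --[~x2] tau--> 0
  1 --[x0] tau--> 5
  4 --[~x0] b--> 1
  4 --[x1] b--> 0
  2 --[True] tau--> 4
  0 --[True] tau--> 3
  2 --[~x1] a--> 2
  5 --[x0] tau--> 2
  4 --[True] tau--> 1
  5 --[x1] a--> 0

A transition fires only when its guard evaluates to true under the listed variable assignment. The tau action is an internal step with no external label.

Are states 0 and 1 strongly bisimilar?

Refine partition for ~:
  round 0: {{0,1,2,3,4,5}}
  round 1: {{0,1,2},{3},{4},{5}}
  round 2: {{0},{1},{2},{3},{4},{5}}
Fixed point at round 3; 6 class(es).
0∈{0}, 1∈{1}

Answer: NOT BISIMILAR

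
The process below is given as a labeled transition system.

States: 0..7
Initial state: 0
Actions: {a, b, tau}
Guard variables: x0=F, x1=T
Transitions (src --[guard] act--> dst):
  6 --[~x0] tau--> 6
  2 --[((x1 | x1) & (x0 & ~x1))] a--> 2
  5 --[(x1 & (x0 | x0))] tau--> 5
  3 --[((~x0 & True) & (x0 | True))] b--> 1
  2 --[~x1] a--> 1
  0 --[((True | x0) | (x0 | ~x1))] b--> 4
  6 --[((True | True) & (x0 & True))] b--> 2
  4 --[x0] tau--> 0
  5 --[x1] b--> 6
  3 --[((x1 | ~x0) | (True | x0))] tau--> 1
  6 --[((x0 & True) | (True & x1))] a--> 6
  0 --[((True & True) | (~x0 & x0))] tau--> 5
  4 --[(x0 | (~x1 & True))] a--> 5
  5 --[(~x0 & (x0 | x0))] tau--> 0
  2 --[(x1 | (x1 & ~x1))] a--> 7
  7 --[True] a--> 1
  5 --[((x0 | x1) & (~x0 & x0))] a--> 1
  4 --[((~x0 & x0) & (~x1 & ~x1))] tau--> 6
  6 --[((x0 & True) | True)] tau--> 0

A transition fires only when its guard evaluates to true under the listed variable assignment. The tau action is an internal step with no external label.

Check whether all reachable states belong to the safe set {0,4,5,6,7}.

Allowed set {0,4,5,6,7}
R = {0,4,5,6}
  0: safe
  4: safe
  5: safe
  6: safe

Answer: INVARIANT HOLDS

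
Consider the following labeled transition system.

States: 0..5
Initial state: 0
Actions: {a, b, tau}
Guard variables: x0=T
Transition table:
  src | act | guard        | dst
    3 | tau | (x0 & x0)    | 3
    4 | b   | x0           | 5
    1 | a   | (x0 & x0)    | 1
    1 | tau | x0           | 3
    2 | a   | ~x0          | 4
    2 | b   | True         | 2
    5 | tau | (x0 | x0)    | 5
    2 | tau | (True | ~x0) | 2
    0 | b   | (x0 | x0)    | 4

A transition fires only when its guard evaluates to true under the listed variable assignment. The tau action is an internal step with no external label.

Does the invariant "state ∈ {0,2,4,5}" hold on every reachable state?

Allowed set {0,2,4,5}
Reachable = {0,4,5}
  0: safe
  4: safe
  5: safe

Answer: INVARIANT HOLDS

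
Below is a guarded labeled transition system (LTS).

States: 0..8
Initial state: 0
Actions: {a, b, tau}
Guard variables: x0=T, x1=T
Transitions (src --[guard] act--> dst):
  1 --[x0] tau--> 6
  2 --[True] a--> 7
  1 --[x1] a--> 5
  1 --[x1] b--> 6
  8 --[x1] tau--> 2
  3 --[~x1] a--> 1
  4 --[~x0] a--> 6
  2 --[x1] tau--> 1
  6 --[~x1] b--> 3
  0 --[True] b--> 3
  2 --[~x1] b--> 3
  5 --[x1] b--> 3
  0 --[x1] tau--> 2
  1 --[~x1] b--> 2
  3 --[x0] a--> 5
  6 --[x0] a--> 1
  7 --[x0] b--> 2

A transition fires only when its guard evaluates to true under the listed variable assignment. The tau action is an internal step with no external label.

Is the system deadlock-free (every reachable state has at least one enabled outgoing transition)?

Answer: DEADLOCK-FREE

Working:
Reach set: {0,1,2,3,5,6,7}
  0: b→3  tau→2  [2 exit(s)]
  1: a→5  b→6  tau→6  [3 exit(s)]
  2: a→7  tau→1  [2 exit(s)]
  3: a→5  [1 exit(s)]
  5: b→3  [1 exit(s)]
  6: a→1  [1 exit(s)]
  7: b→2  [1 exit(s)]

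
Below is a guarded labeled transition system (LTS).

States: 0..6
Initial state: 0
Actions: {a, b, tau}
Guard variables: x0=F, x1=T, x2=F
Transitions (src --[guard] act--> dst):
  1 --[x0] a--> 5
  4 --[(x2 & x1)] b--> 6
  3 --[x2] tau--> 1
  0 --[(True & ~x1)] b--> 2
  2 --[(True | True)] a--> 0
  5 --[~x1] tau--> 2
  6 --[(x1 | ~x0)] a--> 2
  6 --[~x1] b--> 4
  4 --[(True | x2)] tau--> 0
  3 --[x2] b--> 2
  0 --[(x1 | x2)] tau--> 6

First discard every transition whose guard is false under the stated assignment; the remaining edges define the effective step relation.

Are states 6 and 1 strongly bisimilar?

Answer: NOT BISIMILAR

Working:
Compute ~ classes (split until stable):
  π0 = {{0,1,2,3,4,5,6}}
  π1 = {{0,4},{1,3,5},{2,6}}
  π2 = {{0},{1,3,5},{2},{4},{6}}
Fixed point at round 3; 5 class(es).
6∈{6}, 1∈{1,3,5}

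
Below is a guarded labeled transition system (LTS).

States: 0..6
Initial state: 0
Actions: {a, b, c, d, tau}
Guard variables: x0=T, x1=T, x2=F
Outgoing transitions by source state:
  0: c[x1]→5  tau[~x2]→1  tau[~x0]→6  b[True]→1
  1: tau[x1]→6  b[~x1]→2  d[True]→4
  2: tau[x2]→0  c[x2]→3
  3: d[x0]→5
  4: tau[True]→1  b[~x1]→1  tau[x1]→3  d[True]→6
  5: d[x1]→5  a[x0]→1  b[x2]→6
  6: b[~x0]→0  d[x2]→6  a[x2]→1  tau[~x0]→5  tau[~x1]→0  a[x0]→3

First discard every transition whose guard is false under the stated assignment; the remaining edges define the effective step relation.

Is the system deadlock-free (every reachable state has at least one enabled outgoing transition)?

Reach set: {0,1,3,4,5,6}
  0: b→1  c→5  tau→1  [3 exit(s)]
  1: d→4  tau→6  [2 exit(s)]
  3: d→5  [1 exit(s)]
  4: d→6  tau→1  tau→3  [3 exit(s)]
  5: a→1  d→5  [2 exit(s)]
  6: a→3  [1 exit(s)]

Answer: DEADLOCK-FREE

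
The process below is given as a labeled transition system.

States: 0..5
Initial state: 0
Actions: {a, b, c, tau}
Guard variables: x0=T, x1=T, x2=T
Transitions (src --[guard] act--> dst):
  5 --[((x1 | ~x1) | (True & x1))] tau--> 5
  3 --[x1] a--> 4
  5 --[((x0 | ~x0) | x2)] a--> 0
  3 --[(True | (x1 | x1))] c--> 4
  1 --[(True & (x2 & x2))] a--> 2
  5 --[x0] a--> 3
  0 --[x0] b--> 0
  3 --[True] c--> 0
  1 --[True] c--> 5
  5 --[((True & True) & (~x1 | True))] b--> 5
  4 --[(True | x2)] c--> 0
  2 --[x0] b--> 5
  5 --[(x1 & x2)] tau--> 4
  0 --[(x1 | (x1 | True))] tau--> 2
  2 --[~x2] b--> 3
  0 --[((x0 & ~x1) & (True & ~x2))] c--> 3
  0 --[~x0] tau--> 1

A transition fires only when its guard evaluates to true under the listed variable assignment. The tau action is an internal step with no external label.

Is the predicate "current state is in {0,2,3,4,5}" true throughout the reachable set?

Safe = {0,2,3,4,5}
Reach set: {0,2,3,4,5}
  0: ✓
  2: ✓
  3: ✓
  4: ✓
  5: ✓

Answer: INVARIANT HOLDS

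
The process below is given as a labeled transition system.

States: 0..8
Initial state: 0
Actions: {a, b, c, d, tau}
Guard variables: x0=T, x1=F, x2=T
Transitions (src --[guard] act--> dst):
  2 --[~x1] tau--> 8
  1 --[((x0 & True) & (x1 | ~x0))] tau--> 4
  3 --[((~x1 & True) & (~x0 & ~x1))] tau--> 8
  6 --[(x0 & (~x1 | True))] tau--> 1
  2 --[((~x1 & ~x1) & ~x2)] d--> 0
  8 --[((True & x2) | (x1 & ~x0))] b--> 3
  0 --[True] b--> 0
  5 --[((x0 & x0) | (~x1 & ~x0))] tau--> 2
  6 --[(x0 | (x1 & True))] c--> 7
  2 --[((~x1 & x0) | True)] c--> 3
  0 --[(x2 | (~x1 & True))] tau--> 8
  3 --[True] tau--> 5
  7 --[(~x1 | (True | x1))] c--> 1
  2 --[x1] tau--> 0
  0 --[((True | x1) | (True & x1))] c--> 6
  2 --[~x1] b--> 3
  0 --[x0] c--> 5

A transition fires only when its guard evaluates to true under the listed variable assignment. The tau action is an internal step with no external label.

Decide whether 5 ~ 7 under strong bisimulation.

Answer: NOT BISIMILAR

Trace:
Compute ~ classes (split until stable):
  round 0: {{0,1,2,3,4,5,6,7,8}}
  round 1: {{0,2},{1,4},{3,5},{6},{7},{8}}
  round 2: {{0},{1,4},{2},{3},{5},{6},{7},{8}}
stable after 3 split(s): 8 block(s)
[5]={5}  [7]={7}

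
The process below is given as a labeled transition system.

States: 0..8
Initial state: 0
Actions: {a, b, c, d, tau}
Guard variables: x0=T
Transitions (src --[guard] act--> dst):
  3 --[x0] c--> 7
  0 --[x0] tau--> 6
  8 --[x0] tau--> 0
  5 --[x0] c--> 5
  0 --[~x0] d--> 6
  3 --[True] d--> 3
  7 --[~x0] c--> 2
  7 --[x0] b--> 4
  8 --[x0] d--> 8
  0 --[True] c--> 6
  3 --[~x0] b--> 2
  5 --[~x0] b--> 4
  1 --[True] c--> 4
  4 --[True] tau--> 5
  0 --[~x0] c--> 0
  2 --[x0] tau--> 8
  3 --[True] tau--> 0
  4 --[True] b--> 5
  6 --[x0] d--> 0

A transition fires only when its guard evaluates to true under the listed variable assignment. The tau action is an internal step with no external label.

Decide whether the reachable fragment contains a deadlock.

Answer: DEADLOCK-FREE

Working:
Reach set: {0,6}
  0: c→6  tau→6  [2 out]
  6: d→0  [1 out]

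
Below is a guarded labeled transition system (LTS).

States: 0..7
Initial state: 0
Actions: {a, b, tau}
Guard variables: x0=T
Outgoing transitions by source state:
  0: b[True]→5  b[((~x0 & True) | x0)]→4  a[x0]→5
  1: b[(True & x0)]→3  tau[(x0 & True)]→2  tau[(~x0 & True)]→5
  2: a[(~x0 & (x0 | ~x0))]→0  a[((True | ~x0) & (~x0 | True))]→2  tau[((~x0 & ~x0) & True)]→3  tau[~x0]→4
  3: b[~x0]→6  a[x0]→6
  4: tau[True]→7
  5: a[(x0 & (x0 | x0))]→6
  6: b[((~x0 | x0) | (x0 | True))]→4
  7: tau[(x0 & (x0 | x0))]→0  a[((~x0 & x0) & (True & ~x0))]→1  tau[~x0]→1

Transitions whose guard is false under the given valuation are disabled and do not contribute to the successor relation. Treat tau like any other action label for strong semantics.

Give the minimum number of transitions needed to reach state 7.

BFS to 7:
  depth 0: {0}
  depth 1: {4,5}
  depth 2: {6,7}
depth(7)=2, e.g. b·tau

Answer: 2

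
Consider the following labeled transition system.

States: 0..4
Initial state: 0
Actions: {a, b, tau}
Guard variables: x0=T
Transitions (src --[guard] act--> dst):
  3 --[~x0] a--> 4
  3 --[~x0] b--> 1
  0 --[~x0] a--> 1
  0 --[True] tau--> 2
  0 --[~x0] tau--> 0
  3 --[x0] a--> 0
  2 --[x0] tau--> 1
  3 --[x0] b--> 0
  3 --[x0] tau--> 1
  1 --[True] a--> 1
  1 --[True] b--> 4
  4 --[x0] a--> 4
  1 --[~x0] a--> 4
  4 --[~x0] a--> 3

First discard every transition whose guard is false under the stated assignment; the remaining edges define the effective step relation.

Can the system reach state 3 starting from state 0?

After dropping false guards: 8 live edges.
Layer 0: {0}
Layer 1: {2}  cumulative {0,2}
Layer 2: {1}  cumulative {0,1,2}
Layer 3: {4}  cumulative {0,1,2,4}
Reachable = {0,1,2,4}

Answer: UNREACHABLE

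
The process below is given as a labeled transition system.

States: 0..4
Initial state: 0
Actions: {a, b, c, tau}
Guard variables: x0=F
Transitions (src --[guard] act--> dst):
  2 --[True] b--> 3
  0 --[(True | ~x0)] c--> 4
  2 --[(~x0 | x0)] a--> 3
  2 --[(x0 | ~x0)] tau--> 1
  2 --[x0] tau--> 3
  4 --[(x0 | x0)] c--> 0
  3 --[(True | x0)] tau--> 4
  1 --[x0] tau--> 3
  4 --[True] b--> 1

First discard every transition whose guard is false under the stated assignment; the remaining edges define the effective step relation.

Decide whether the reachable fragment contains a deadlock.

R = {0,1,4}
  0: c→4  [1 exit(s)]
  1: ∅  [STUCK]
  4: b→1  [1 exit(s)]
Path to 1: c·b

Answer: DEADLOCK at state 1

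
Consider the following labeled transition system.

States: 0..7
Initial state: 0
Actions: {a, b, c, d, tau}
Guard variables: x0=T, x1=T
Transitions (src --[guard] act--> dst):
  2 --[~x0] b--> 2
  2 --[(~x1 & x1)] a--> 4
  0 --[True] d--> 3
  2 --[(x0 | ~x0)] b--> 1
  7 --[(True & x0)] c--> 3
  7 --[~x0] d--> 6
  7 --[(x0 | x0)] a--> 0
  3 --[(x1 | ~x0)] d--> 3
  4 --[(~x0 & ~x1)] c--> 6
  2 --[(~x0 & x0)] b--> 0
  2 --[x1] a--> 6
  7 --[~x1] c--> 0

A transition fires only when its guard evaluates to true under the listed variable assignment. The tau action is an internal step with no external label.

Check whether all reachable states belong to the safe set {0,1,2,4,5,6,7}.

Answer: INVARIANT VIOLATED at state 3

Working:
Allowed set {0,1,2,4,5,6,7}
Reachable = {0,3}
  0: ✓
  3: outside
counterexample path to 3: d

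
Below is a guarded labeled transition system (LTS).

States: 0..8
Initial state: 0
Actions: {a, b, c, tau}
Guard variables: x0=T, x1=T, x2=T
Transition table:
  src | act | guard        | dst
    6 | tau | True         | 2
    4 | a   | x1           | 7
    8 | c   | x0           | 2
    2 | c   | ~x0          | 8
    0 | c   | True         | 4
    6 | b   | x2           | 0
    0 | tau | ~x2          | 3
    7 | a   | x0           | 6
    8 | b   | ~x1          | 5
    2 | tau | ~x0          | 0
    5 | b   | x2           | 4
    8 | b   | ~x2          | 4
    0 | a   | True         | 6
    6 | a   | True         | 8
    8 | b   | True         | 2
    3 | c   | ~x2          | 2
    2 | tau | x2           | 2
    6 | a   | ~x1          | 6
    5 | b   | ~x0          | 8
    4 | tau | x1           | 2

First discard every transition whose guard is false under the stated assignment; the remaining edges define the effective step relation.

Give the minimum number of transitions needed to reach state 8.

Layered search for 8:
  depth 0: {0}
  depth 1: {4,6}
  depth 2: {2,7,8}
depth(8)=2, e.g. a·a

Answer: 2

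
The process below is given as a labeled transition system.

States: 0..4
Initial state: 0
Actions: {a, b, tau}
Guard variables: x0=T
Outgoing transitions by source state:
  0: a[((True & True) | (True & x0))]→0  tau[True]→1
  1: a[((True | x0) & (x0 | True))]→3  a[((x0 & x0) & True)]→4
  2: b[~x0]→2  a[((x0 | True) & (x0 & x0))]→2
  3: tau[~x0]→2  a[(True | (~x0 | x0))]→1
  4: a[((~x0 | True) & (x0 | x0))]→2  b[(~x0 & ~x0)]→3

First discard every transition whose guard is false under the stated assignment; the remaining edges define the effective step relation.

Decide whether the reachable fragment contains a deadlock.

Answer: DEADLOCK-FREE

Working:
R = {0,1,2,3,4}
  0: a→0  tau→1  [deg 2]
  1: a→3  a→4  [deg 2]
  2: a→2  [deg 1]
  3: a→1  [deg 1]
  4: a→2  [deg 1]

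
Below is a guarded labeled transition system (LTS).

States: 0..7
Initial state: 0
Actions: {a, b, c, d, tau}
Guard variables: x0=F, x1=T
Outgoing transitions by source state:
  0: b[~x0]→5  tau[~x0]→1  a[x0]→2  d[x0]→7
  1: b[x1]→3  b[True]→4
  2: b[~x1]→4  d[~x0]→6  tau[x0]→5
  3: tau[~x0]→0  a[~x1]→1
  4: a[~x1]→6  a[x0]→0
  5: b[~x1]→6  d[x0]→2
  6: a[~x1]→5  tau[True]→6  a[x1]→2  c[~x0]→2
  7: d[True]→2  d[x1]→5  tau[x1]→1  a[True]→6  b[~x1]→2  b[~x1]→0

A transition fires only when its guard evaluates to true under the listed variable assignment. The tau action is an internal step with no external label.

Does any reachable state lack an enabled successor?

Reach set: {0,1,3,4,5}
  0: b→5  tau→1  [2 exit(s)]
  1: b→3  b→4  [2 exit(s)]
  3: tau→0  [1 exit(s)]
  4: ∅  [deadlock]
  5: ∅  [deadlock]
trace reaching 4: tau·b

Answer: DEADLOCK at state 4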